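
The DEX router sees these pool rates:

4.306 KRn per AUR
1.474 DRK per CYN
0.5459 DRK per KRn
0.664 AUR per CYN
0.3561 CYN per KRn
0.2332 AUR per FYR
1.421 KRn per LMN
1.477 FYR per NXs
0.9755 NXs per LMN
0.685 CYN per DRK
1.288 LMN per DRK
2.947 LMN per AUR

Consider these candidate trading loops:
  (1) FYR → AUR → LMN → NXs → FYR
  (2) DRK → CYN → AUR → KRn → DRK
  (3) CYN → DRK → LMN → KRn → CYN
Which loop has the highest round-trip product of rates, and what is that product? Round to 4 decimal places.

(1) 0.2332 × 2.947 × 0.9755 × 1.477 = 0.99019
(2) 0.685 × 0.664 × 4.306 × 0.5459 = 1.06917
(3) 1.474 × 1.288 × 1.421 × 0.3561 = 0.96068
Highest is cycle (2) at 1.0692 (>1, arbitrage).

1.0692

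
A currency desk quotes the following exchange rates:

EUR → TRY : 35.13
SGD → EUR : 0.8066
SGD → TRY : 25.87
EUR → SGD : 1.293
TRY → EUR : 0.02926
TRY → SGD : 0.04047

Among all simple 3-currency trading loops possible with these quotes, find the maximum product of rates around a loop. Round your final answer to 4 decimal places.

EUR→TRY→SGD→EUR: 35.13 × 0.04047 × 0.8066 = 1.14675
EUR→SGD→TRY→EUR: 1.293 × 25.87 × 0.02926 = 0.97874
Maximum is EUR→TRY→SGD→EUR at 1.1468; arbitrage exists.

1.1468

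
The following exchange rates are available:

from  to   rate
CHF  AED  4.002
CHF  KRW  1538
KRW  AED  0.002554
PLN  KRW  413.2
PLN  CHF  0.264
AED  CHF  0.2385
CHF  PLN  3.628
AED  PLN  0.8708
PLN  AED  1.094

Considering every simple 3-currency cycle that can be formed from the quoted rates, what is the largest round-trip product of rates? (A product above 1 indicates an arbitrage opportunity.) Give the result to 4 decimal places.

0.9466

AED→CHF→PLN→AED: 0.2385 × 3.628 × 1.094 = 0.94661
KRW→AED→CHF→KRW: 0.002554 × 0.2385 × 1538 = 0.93684
AED→PLN→CHF→AED: 0.8708 × 0.264 × 4.002 = 0.92002
KRW→AED→PLN→KRW: 0.002554 × 0.8708 × 413.2 = 0.91897
Maximum is AED→CHF→PLN→AED at 0.9466; no arbitrage — every cycle loses value.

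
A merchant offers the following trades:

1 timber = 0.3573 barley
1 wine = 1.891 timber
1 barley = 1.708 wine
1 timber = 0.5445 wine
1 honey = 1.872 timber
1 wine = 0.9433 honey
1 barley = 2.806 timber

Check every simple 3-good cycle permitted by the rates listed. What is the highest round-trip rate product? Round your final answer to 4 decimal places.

1.1540

wine→timber→barley→wine: 1.891 × 0.3573 × 1.708 = 1.15402
honey→timber→wine→honey: 1.872 × 0.5445 × 0.9433 = 0.96151
Maximum is wine→timber→barley→wine at 1.1540; arbitrage exists.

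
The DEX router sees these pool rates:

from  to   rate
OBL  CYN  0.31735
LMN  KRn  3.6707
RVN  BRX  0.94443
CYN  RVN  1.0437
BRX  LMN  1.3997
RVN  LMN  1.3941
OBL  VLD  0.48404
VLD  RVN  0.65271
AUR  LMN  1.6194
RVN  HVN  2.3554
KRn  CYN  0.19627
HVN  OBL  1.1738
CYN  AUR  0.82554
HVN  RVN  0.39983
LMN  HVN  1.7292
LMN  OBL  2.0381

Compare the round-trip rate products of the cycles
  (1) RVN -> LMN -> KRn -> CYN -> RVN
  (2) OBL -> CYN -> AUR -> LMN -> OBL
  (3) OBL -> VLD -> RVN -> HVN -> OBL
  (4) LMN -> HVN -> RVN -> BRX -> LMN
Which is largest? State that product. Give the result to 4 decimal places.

(1) 1.3941 × 3.6707 × 0.19627 × 1.0437 = 1.04827
(2) 0.31735 × 0.82554 × 1.6194 × 2.0381 = 0.86468
(3) 0.48404 × 0.65271 × 2.3554 × 1.1738 = 0.87349
(4) 1.7292 × 0.39983 × 0.94443 × 1.3997 = 0.91396
Highest is cycle (1) at 1.0483 (>1, arbitrage).

1.0483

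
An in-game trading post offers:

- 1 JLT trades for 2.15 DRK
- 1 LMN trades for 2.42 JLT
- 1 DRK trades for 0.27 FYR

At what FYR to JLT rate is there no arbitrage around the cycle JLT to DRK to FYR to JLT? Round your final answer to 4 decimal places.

1.7227

Known legs of the cycle: 2.15 × 0.27 = 0.5805
For no arbitrage the full-cycle product must be 1, so the missing rate is 1 / 0.5805 ≈ 1.722653.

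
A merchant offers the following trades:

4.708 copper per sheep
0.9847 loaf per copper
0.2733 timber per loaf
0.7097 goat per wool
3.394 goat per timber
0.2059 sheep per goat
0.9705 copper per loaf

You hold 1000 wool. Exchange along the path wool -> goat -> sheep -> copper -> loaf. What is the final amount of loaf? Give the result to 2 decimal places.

1000 wool × 0.7097 = 709.7 goat
709.7 goat × 0.2059 = 146.12723 sheep
146.12723 sheep × 4.708 = 687.96699884 copper
687.96699884 copper × 0.9847 = 677.441103757748 loaf

677.44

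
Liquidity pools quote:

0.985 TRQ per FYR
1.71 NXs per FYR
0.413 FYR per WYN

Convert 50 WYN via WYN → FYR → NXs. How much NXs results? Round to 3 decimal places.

35.312

50 WYN × 0.413 = 20.65 FYR
20.65 FYR × 1.71 = 35.3115 NXs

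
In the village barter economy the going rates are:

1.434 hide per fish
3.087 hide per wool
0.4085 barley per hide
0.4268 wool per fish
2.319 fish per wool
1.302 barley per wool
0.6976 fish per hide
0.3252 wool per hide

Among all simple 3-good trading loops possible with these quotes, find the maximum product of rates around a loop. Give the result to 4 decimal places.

fish→hide→wool→fish: 1.434 × 0.3252 × 2.319 = 1.08144
fish→wool→hide→fish: 0.4268 × 3.087 × 0.6976 = 0.91911
Maximum is fish→hide→wool→fish at 1.0814; arbitrage exists.

1.0814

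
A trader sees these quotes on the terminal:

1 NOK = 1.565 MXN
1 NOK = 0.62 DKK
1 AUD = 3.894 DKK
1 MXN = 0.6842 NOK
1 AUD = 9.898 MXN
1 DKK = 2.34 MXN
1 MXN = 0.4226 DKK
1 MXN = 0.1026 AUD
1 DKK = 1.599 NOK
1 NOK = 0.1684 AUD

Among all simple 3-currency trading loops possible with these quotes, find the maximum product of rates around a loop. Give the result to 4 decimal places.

1.1404

AUD→MXN→NOK→AUD: 9.898 × 0.6842 × 0.1684 = 1.14044
NOK→MXN→DKK→NOK: 1.565 × 0.4226 × 1.599 = 1.05753
AUD→DKK→NOK→AUD: 3.894 × 1.599 × 0.1684 = 1.04854
NOK→DKK→MXN→NOK: 0.62 × 2.34 × 0.6842 = 0.99264
AUD→DKK→MXN→AUD: 3.894 × 2.34 × 0.1026 = 0.93489
Maximum is AUD→MXN→NOK→AUD at 1.1404; arbitrage exists.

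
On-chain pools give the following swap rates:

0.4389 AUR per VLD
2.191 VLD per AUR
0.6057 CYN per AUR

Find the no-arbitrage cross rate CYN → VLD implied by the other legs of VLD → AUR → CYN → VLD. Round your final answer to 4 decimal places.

3.7616

Known legs of the cycle: 0.4389 × 0.6057 = 0.26584173
For no arbitrage the full-cycle product must be 1, so the missing rate is 1 / 0.26584173 ≈ 3.761637.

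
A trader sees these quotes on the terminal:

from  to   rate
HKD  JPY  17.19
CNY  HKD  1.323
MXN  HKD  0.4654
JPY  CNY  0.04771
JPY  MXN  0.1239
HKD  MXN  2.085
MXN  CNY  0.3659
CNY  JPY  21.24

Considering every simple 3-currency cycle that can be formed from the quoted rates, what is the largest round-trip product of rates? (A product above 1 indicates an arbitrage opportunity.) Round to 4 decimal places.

1.0850

JPY→CNY→HKD→JPY: 0.04771 × 1.323 × 17.19 = 1.08504
MXN→CNY→HKD→MXN: 0.3659 × 1.323 × 2.085 = 1.00932
MXN→HKD→JPY→MXN: 0.4654 × 17.19 × 0.1239 = 0.99123
MXN→CNY→JPY→MXN: 0.3659 × 21.24 × 0.1239 = 0.96292
Maximum is JPY→CNY→HKD→JPY at 1.0850; arbitrage exists.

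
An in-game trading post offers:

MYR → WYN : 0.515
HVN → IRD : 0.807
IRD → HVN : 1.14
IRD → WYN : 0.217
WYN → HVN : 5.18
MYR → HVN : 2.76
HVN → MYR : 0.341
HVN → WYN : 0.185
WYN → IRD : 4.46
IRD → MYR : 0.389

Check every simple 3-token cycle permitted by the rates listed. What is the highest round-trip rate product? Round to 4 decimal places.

HVN→WYN→IRD→HVN: 0.185 × 4.46 × 1.14 = 0.94061
MYR→WYN→HVN→MYR: 0.515 × 5.18 × 0.341 = 0.90969
HVN→IRD→WYN→HVN: 0.807 × 0.217 × 5.18 = 0.90712
MYR→WYN→IRD→MYR: 0.515 × 4.46 × 0.389 = 0.89349
MYR→HVN→IRD→MYR: 2.76 × 0.807 × 0.389 = 0.86643
Maximum is HVN→WYN→IRD→HVN at 0.9406; no arbitrage — every cycle loses value.

0.9406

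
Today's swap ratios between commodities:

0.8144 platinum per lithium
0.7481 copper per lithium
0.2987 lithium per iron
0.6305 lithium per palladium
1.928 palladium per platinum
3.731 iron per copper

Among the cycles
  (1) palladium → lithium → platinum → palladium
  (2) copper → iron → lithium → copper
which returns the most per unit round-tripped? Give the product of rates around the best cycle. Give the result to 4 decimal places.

(1) 0.6305 × 0.8144 × 1.928 = 0.98999
(2) 3.731 × 0.2987 × 0.7481 = 0.83372
Highest is cycle (1) at 0.9900 (≤1, no arbitrage).

0.9900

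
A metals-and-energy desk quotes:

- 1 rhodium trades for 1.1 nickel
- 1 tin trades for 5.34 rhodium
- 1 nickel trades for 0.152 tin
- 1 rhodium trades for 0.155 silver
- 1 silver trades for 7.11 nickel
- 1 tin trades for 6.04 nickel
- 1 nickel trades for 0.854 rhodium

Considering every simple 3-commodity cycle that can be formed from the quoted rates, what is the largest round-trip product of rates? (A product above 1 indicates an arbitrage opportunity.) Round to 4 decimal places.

0.9412

nickel→rhodium→silver→nickel: 0.854 × 0.155 × 7.11 = 0.94115
nickel→tin→rhodium→nickel: 0.152 × 5.34 × 1.1 = 0.89285
Maximum is nickel→rhodium→silver→nickel at 0.9412; no arbitrage — every cycle loses value.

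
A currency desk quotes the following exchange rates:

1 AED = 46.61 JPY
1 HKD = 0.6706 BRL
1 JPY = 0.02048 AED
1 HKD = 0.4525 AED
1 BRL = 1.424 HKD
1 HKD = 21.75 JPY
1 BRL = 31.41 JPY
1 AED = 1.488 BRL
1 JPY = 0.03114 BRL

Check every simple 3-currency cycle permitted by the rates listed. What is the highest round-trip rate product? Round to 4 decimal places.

BRL→HKD→JPY→BRL: 1.424 × 21.75 × 0.03114 = 0.96447
BRL→HKD→AED→BRL: 1.424 × 0.4525 × 1.488 = 0.95881
BRL→JPY→AED→BRL: 31.41 × 0.02048 × 1.488 = 0.95720
Maximum is BRL→HKD→JPY→BRL at 0.9645; no arbitrage — every cycle loses value.

0.9645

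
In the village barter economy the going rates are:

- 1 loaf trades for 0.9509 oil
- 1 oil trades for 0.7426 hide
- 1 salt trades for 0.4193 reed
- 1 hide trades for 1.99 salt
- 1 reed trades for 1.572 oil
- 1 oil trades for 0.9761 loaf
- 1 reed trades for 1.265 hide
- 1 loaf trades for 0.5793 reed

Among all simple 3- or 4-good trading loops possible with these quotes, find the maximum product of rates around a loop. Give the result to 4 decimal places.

hide→salt→reed→hide: 1.99 × 0.4193 × 1.265 = 1.05552
hide→salt→reed→oil→hide: 1.99 × 0.4193 × 1.572 × 0.7426 = 0.97406
reed→oil→loaf→reed: 1.572 × 0.9761 × 0.5793 = 0.88889
Maximum is hide→salt→reed→hide at 1.0555; arbitrage exists.

1.0555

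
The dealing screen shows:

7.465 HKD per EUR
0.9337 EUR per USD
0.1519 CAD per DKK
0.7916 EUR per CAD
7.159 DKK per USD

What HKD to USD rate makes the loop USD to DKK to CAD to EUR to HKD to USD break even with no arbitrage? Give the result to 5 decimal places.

0.15562

Known legs of the cycle: 7.159 × 0.1519 × 0.7916 × 7.465 = 6.4260741698174
For no arbitrage the full-cycle product must be 1, so the missing rate is 1 / 6.4260741698174 ≈ 0.1556160.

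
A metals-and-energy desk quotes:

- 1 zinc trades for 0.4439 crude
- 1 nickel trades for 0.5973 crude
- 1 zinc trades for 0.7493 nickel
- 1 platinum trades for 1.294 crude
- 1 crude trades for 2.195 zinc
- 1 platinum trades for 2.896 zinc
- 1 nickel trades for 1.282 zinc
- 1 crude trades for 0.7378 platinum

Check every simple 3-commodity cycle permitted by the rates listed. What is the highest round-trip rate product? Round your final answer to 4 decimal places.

crude→zinc→nickel→crude: 2.195 × 0.7493 × 0.5973 = 0.98239
crude→platinum→zinc→crude: 0.7378 × 2.896 × 0.4439 = 0.94847
Maximum is crude→zinc→nickel→crude at 0.9824; no arbitrage — every cycle loses value.

0.9824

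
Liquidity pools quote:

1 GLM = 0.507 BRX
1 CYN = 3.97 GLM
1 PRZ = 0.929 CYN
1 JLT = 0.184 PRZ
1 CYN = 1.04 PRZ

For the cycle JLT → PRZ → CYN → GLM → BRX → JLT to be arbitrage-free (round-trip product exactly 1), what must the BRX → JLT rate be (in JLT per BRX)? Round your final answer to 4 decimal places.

2.9065

Known legs of the cycle: 0.184 × 0.929 × 3.97 × 0.507 = 0.34405827144
For no arbitrage the full-cycle product must be 1, so the missing rate is 1 / 0.34405827144 ≈ 2.906484.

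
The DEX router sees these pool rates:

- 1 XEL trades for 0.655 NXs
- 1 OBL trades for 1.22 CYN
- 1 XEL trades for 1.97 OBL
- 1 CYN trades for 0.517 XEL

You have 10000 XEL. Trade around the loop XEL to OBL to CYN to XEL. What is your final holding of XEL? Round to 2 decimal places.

10000 XEL × 1.97 = 19700 OBL
19700 OBL × 1.22 = 24034 CYN
24034 CYN × 0.517 = 12425.578 XEL

12425.58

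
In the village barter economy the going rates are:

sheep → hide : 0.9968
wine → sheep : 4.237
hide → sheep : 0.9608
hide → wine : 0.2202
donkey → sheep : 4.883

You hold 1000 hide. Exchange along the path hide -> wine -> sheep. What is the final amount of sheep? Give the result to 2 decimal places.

1000 hide × 0.2202 = 220.2 wine
220.2 wine × 4.237 = 932.9874 sheep

932.99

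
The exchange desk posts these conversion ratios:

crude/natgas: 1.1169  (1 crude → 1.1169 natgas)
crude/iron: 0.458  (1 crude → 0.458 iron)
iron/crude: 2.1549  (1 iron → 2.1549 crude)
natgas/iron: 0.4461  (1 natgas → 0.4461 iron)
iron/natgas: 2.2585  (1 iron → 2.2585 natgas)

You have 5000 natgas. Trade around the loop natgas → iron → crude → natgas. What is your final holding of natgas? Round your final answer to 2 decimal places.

5368.38

5000 natgas × 0.4461 = 2230.5 iron
2230.5 iron × 2.1549 = 4806.50445 crude
4806.50445 crude × 1.1169 = 5368.384820205 natgas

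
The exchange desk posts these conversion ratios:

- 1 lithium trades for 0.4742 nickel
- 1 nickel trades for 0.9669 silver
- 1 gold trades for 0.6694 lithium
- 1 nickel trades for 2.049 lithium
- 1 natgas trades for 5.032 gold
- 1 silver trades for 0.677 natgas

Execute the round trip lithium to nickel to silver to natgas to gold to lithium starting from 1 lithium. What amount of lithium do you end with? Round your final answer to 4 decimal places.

1 lithium × 0.4742 = 0.4742 nickel
0.4742 nickel × 0.9669 = 0.45850398 silver
0.45850398 silver × 0.677 = 0.31040719446 natgas
0.31040719446 natgas × 5.032 = 1.56196900252272 gold
1.56196900252272 gold × 0.6694 = 1.045582050288708768 lithium

1.0456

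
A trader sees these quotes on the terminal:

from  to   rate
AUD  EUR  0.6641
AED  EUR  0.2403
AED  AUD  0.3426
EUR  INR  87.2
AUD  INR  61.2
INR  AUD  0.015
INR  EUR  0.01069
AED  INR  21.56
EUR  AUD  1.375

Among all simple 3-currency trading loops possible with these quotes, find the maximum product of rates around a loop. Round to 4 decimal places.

EUR→AUD→INR→EUR: 1.375 × 61.2 × 0.01069 = 0.89956
EUR→INR→AUD→EUR: 87.2 × 0.015 × 0.6641 = 0.86864
Maximum is EUR→AUD→INR→EUR at 0.8996; no arbitrage — every cycle loses value.

0.8996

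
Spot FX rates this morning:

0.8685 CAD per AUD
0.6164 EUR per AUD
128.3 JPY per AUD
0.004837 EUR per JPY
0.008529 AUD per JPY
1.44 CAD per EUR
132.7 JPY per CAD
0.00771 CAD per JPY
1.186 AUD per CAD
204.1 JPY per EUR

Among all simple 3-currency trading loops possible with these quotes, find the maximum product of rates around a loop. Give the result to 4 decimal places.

AUD→JPY→CAD→AUD: 128.3 × 0.00771 × 1.186 = 1.17318
EUR→JPY→AUD→EUR: 204.1 × 0.008529 × 0.6164 = 1.07301
EUR→CAD→AUD→EUR: 1.44 × 1.186 × 0.6164 = 1.05271
AUD→CAD→JPY→AUD: 0.8685 × 132.7 × 0.008529 = 0.98297
EUR→CAD→JPY→EUR: 1.44 × 132.7 × 0.004837 = 0.92429
Maximum is AUD→JPY→CAD→AUD at 1.1732; arbitrage exists.

1.1732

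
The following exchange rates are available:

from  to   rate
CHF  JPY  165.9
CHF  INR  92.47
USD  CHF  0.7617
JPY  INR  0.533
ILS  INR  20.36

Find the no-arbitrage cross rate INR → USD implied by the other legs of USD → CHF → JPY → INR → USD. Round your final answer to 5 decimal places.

0.01485

Known legs of the cycle: 0.7617 × 165.9 × 0.533 = 67.35309399
For no arbitrage the full-cycle product must be 1, so the missing rate is 1 / 67.35309399 ≈ 0.0148471.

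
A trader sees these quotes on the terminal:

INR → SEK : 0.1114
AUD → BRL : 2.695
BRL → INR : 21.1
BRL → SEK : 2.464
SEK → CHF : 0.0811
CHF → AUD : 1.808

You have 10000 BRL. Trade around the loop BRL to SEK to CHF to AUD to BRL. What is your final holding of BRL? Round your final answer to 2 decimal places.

9736.86

10000 BRL × 2.464 = 24640 SEK
24640 SEK × 0.0811 = 1998.304 CHF
1998.304 CHF × 1.808 = 3612.933632 AUD
3612.933632 AUD × 2.695 = 9736.85613824 BRL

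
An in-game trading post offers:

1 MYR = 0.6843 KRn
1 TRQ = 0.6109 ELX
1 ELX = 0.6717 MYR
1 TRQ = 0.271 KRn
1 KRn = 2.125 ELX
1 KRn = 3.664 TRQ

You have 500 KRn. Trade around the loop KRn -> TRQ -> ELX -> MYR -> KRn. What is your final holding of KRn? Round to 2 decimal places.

514.42

500 KRn × 3.664 = 1832 TRQ
1832 TRQ × 0.6109 = 1119.1688 ELX
1119.1688 ELX × 0.6717 = 751.74568296 MYR
751.74568296 MYR × 0.6843 = 514.419570849528 KRn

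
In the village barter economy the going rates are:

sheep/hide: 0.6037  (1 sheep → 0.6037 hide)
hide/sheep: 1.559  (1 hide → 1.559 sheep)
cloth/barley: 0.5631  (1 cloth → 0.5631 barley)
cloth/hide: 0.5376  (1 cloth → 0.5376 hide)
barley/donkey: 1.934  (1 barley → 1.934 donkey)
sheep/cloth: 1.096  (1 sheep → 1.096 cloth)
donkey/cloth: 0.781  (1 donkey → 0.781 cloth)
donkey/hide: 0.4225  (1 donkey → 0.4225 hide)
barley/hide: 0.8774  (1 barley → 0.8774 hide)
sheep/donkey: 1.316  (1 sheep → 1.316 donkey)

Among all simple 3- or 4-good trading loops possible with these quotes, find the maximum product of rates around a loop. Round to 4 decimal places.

0.9186

sheep→cloth→hide→sheep: 1.096 × 0.5376 × 1.559 = 0.91858
sheep→donkey→hide→sheep: 1.316 × 0.4225 × 1.559 = 0.86682
sheep→donkey→cloth→hide→sheep: 1.316 × 0.781 × 0.5376 × 1.559 = 0.86141
cloth→barley→donkey→cloth: 0.5631 × 1.934 × 0.781 = 0.85054
sheep→cloth→barley→hide→sheep: 1.096 × 0.5631 × 0.8774 × 1.559 = 0.84419
Maximum is sheep→cloth→hide→sheep at 0.9186; no arbitrage — every cycle loses value.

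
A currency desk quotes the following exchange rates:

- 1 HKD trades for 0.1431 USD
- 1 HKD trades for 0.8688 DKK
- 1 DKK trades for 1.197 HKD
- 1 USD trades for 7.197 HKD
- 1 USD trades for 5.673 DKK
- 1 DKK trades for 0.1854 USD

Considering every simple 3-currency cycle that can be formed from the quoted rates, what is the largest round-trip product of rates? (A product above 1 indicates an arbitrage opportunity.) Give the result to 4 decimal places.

DKK→USD→HKD→DKK: 0.1854 × 7.197 × 0.8688 = 1.15926
DKK→HKD→USD→DKK: 1.197 × 0.1431 × 5.673 = 0.97173
Maximum is DKK→USD→HKD→DKK at 1.1593; arbitrage exists.

1.1593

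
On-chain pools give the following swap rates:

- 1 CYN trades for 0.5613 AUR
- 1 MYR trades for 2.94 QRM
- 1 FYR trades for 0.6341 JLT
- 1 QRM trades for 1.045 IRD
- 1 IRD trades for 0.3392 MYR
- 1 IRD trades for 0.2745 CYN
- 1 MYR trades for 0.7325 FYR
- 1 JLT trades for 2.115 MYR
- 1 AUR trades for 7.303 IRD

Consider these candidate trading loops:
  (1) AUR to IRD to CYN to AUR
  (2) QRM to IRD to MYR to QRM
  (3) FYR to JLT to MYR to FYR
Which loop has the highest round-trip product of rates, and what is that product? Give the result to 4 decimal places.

(1) 7.303 × 0.2745 × 0.5613 = 1.12522
(2) 1.045 × 0.3392 × 2.94 = 1.04212
(3) 0.6341 × 2.115 × 0.7325 = 0.98237
Highest is cycle (1) at 1.1252 (>1, arbitrage).

1.1252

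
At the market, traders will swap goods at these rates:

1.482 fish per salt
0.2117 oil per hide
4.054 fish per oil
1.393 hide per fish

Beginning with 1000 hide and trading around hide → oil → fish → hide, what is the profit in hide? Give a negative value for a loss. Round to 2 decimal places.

195.52

1000 hide × 0.2117 = 211.7 oil
211.7 oil × 4.054 = 858.2318 fish
858.2318 fish × 1.393 = 1195.5168974 hide
Net change: 1195.5168974 − 1000 = 195.5168974 hide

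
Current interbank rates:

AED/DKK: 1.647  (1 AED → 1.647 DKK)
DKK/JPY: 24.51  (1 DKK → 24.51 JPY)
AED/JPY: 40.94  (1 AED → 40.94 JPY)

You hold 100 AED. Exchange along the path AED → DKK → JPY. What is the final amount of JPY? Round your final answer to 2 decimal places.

4036.80

100 AED × 1.647 = 164.7 DKK
164.7 DKK × 24.51 = 4036.797 JPY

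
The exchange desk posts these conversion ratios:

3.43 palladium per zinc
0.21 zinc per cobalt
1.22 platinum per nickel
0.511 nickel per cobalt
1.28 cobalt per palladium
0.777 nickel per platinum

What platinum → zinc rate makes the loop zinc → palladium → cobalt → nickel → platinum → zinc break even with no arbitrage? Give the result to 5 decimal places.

0.36536

Known legs of the cycle: 3.43 × 1.28 × 0.511 × 1.22 = 2.737063168
For no arbitrage the full-cycle product must be 1, so the missing rate is 1 / 2.737063168 ≈ 0.3653551.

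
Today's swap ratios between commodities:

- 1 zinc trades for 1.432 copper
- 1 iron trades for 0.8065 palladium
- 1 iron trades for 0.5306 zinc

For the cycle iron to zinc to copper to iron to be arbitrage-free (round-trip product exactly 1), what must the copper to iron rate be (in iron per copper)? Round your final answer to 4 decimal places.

Known legs of the cycle: 0.5306 × 1.432 = 0.7598192
For no arbitrage the full-cycle product must be 1, so the missing rate is 1 / 0.7598192 ≈ 1.316103.

1.3161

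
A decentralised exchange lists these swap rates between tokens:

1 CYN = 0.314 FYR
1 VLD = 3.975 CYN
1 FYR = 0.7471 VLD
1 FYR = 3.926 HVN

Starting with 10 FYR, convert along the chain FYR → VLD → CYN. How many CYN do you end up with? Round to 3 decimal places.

29.697

10 FYR × 0.7471 = 7.471 VLD
7.471 VLD × 3.975 = 29.697225 CYN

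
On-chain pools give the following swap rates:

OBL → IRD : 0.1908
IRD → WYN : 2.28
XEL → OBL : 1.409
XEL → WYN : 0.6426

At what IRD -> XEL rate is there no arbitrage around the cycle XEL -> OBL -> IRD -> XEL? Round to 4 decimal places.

3.7197

Known legs of the cycle: 1.409 × 0.1908 = 0.2688372
For no arbitrage the full-cycle product must be 1, so the missing rate is 1 / 0.2688372 ≈ 3.719723.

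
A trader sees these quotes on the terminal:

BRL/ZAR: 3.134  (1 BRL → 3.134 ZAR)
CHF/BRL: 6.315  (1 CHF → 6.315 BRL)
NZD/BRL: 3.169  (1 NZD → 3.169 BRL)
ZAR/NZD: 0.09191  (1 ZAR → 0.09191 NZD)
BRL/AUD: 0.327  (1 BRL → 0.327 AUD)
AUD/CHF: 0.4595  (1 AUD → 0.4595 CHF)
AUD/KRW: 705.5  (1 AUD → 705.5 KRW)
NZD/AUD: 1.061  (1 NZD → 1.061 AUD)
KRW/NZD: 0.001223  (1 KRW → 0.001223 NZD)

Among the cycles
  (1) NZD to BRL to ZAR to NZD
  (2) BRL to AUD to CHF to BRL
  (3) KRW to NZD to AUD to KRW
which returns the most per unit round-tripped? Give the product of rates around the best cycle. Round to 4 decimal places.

0.9489

(1) 3.169 × 3.134 × 0.09191 = 0.91282
(2) 0.327 × 0.4595 × 6.315 = 0.94887
(3) 0.001223 × 1.061 × 705.5 = 0.91546
Highest is cycle (2) at 0.9489 (≤1, no arbitrage).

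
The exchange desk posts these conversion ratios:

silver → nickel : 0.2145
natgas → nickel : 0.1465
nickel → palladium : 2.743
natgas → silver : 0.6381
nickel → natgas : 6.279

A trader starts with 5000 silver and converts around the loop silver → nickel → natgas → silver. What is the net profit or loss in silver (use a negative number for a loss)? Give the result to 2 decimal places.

5000 silver × 0.2145 = 1072.5 nickel
1072.5 nickel × 6.279 = 6734.2275 natgas
6734.2275 natgas × 0.6381 = 4297.11056775 silver
Net change: 4297.11056775 − 5000 = -702.88943225 silver

-702.89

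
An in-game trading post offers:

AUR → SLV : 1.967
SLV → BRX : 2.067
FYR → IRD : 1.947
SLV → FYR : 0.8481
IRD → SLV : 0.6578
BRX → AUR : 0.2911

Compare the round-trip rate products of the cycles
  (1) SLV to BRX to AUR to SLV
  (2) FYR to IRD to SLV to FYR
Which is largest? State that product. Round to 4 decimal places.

1.1836

(1) 2.067 × 0.2911 × 1.967 = 1.18355
(2) 1.947 × 0.6578 × 0.8481 = 1.08619
Highest is cycle (1) at 1.1836 (>1, arbitrage).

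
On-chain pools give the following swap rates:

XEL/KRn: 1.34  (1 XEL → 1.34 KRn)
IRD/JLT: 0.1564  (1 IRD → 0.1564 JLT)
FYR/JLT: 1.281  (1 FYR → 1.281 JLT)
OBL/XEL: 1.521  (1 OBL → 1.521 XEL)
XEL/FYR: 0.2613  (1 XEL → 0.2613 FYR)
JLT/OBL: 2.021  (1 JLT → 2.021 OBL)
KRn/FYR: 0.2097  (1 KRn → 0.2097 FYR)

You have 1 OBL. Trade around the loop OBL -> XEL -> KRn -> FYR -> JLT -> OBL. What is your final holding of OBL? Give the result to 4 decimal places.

1 OBL × 1.521 = 1.521 XEL
1.521 XEL × 1.34 = 2.03814 KRn
2.03814 KRn × 0.2097 = 0.427397958 FYR
0.427397958 FYR × 1.281 = 0.547496784198 JLT
0.547496784198 JLT × 2.021 = 1.106491000864158 OBL

1.1065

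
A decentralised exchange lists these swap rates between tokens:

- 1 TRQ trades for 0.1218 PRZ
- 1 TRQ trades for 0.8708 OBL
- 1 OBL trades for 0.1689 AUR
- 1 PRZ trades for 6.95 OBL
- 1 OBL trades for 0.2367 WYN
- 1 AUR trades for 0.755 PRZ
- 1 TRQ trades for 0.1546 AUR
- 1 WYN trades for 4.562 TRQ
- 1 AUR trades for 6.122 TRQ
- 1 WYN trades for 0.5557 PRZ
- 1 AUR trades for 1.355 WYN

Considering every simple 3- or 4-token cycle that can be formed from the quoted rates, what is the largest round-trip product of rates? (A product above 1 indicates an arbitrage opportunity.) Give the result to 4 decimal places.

0.9557

TRQ→AUR→WYN→TRQ: 0.1546 × 1.355 × 4.562 = 0.95566
TRQ→OBL→WYN→TRQ: 0.8708 × 0.2367 × 4.562 = 0.94031
PRZ→OBL→WYN→PRZ: 6.95 × 0.2367 × 0.5557 = 0.91416
TRQ→PRZ→OBL→WYN→TRQ: 0.1218 × 6.95 × 0.2367 × 4.562 = 0.91408
TRQ→OBL→AUR→WYN→TRQ: 0.8708 × 0.1689 × 1.355 × 4.562 = 0.90916
TRQ→OBL→AUR→TRQ: 0.8708 × 0.1689 × 6.122 = 0.90041
PRZ→OBL→AUR→PRZ: 6.95 × 0.1689 × 0.755 = 0.88626
PRZ→OBL→AUR→WYN→PRZ: 6.95 × 0.1689 × 1.355 × 0.5557 = 0.88388
TRQ→PRZ→OBL→AUR→TRQ: 0.1218 × 6.95 × 0.1689 × 6.122 = 0.87530
Maximum is TRQ→AUR→WYN→TRQ at 0.9557; no arbitrage — every cycle loses value.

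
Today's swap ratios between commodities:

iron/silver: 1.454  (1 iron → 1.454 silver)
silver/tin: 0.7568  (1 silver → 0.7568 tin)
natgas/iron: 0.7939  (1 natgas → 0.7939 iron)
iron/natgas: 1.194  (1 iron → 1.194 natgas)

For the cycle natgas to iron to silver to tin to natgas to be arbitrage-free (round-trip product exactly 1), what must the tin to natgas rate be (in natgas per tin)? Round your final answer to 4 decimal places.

Known legs of the cycle: 0.7939 × 1.454 × 0.7568 = 0.87359739808
For no arbitrage the full-cycle product must be 1, so the missing rate is 1 / 0.87359739808 ≈ 1.144692.

1.1447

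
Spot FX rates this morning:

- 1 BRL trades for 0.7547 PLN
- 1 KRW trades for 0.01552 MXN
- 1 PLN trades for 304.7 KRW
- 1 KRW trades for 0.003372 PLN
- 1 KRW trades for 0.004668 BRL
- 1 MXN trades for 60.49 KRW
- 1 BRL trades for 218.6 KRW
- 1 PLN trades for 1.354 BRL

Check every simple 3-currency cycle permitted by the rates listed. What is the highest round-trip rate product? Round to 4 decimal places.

1.0734

PLN→KRW→BRL→PLN: 304.7 × 0.004668 × 0.7547 = 1.07344
PLN→BRL→KRW→PLN: 1.354 × 218.6 × 0.003372 = 0.99806
Maximum is PLN→KRW→BRL→PLN at 1.0734; arbitrage exists.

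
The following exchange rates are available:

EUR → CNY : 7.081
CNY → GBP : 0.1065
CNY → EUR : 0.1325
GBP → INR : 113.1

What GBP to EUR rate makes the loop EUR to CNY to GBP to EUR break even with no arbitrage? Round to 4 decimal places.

Known legs of the cycle: 7.081 × 0.1065 = 0.7541265
For no arbitrage the full-cycle product must be 1, so the missing rate is 1 / 0.7541265 ≈ 1.326037.

1.3260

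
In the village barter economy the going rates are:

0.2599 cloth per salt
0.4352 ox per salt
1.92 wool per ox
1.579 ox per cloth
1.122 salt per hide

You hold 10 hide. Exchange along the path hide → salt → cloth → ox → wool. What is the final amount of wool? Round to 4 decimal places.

10 hide × 1.122 = 11.22 salt
11.22 salt × 0.2599 = 2.916078 cloth
2.916078 cloth × 1.579 = 4.604487162 ox
4.604487162 ox × 1.92 = 8.84061535104 wool

8.8406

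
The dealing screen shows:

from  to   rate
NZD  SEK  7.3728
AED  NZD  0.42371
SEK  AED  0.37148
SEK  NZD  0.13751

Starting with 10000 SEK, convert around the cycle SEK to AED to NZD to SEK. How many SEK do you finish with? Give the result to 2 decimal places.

10000 SEK × 0.37148 = 3714.8 AED
3714.8 AED × 0.42371 = 1573.997908 NZD
1573.997908 NZD × 7.3728 = 11604.7717761024 SEK

11604.77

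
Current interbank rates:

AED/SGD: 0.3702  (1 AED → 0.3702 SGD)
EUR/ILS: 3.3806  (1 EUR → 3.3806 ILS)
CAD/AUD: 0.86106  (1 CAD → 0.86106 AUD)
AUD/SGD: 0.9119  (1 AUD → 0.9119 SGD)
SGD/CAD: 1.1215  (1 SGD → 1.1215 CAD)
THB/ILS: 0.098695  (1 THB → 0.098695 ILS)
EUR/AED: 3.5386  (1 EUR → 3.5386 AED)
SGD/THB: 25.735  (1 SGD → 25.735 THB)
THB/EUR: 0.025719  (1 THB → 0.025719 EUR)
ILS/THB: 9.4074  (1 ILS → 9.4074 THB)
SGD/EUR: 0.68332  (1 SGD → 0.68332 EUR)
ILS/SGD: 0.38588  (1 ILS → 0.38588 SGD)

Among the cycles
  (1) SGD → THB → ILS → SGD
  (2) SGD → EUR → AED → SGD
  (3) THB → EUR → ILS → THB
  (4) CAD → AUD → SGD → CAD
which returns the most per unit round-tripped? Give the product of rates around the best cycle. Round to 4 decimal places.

(1) 25.735 × 0.098695 × 0.38588 = 0.98010
(2) 0.68332 × 3.5386 × 0.3702 = 0.89514
(3) 0.025719 × 3.3806 × 9.4074 = 0.81793
(4) 0.86106 × 0.9119 × 1.1215 = 0.88060
Highest is cycle (1) at 0.9801 (≤1, no arbitrage).

0.9801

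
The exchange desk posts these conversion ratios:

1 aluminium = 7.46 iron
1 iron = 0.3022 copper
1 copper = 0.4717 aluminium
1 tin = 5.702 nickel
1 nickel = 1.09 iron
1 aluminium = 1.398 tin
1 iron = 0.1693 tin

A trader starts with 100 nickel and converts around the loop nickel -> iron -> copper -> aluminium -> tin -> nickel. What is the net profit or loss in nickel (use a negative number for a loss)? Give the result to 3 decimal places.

100 nickel × 1.09 = 109 iron
109 iron × 0.3022 = 32.9398 copper
32.9398 copper × 0.4717 = 15.53770366 aluminium
15.53770366 aluminium × 1.398 = 21.72170971668 tin
21.72170971668 tin × 5.702 = 123.85718880450936 nickel
Net change: 123.85718880450936 − 100 = 23.85718880450936 nickel

23.857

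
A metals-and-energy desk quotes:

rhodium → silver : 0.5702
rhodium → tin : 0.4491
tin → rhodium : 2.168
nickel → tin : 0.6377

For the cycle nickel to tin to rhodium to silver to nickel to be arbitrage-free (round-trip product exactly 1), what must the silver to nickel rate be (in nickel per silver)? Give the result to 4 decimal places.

1.2685

Known legs of the cycle: 0.6377 × 2.168 × 0.5702 = 0.78832065872
For no arbitrage the full-cycle product must be 1, so the missing rate is 1 / 0.78832065872 ≈ 1.268519.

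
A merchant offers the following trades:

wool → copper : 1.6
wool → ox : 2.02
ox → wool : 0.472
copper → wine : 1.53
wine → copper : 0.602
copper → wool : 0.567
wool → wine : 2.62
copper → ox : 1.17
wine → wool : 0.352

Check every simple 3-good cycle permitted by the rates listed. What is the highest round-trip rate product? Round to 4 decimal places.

0.8943

wool→wine→copper→wool: 2.62 × 0.602 × 0.567 = 0.89430
wool→copper→ox→wool: 1.6 × 1.17 × 0.472 = 0.88358
wool→copper→wine→wool: 1.6 × 1.53 × 0.352 = 0.86170
Maximum is wool→wine→copper→wool at 0.8943; no arbitrage — every cycle loses value.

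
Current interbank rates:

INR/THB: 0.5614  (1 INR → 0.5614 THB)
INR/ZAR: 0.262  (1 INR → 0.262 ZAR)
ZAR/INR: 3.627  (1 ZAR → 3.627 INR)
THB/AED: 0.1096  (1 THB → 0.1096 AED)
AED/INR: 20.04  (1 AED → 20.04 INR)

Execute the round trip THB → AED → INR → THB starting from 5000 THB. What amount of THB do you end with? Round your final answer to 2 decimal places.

6165.25

5000 THB × 0.1096 = 548 AED
548 AED × 20.04 = 10981.92 INR
10981.92 INR × 0.5614 = 6165.249888 THB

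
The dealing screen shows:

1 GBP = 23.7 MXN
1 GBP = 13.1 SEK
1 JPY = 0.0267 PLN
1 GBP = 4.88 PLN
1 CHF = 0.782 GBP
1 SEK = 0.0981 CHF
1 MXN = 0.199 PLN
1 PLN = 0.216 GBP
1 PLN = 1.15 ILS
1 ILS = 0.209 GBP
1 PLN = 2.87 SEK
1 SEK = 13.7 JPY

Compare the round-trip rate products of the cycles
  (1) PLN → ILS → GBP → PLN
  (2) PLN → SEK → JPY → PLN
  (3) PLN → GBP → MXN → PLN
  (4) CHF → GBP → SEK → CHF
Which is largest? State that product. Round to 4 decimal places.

1.1729

(1) 1.15 × 0.209 × 4.88 = 1.17291
(2) 2.87 × 13.7 × 0.0267 = 1.04982
(3) 0.216 × 23.7 × 0.199 = 1.01872
(4) 0.782 × 13.1 × 0.0981 = 1.00496
Highest is cycle (1) at 1.1729 (>1, arbitrage).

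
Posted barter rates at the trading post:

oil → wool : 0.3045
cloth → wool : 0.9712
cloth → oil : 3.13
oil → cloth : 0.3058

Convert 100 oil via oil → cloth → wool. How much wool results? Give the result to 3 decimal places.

29.699

100 oil × 0.3058 = 30.58 cloth
30.58 cloth × 0.9712 = 29.699296 wool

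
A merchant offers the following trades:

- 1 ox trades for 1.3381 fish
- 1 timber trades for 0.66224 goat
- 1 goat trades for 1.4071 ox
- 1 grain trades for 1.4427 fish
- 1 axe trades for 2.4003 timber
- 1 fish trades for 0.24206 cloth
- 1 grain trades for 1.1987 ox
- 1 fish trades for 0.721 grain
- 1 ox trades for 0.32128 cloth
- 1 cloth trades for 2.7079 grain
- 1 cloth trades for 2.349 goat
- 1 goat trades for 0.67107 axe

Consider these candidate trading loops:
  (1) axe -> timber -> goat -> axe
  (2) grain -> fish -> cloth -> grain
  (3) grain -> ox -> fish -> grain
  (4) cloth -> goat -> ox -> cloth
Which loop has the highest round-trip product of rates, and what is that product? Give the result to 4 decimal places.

(1) 2.4003 × 0.66224 × 0.67107 = 1.06672
(2) 1.4427 × 0.24206 × 2.7079 = 0.94565
(3) 1.1987 × 1.3381 × 0.721 = 1.15647
(4) 2.349 × 1.4071 × 0.32128 = 1.06192
Highest is cycle (3) at 1.1565 (>1, arbitrage).

1.1565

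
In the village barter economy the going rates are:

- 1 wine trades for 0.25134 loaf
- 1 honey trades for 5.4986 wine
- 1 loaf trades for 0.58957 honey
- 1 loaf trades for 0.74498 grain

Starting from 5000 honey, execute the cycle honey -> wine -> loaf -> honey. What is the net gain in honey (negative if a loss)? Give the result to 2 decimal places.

5000 honey × 5.4986 = 27493 wine
27493 wine × 0.25134 = 6910.09062 loaf
6910.09062 loaf × 0.58957 = 4073.9821268334 honey
Net change: 4073.9821268334 − 5000 = -926.0178731666 honey

-926.02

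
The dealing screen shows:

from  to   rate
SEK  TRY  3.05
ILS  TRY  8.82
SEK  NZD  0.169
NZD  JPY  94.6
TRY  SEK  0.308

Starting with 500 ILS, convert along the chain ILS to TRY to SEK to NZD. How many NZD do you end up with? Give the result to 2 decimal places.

229.55

500 ILS × 8.82 = 4410 TRY
4410 TRY × 0.308 = 1358.28 SEK
1358.28 SEK × 0.169 = 229.54932 NZD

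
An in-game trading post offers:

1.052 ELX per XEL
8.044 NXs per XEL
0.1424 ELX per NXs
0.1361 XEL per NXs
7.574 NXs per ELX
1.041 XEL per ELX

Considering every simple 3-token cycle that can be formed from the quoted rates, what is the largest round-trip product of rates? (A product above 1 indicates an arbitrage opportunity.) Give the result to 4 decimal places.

1.1924

XEL→NXs→ELX→XEL: 8.044 × 0.1424 × 1.041 = 1.19243
XEL→ELX→NXs→XEL: 1.052 × 7.574 × 0.1361 = 1.08442
Maximum is XEL→NXs→ELX→XEL at 1.1924; arbitrage exists.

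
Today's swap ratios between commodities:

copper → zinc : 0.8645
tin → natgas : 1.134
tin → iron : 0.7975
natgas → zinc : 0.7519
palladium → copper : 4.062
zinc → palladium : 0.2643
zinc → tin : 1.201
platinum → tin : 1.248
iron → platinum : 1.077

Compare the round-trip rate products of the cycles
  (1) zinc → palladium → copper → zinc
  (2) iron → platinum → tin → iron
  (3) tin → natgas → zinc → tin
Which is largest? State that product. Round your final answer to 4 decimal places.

1.0719

(1) 0.2643 × 4.062 × 0.8645 = 0.92812
(2) 1.077 × 1.248 × 0.7975 = 1.07192
(3) 1.134 × 0.7519 × 1.201 = 1.02404
Highest is cycle (2) at 1.0719 (>1, arbitrage).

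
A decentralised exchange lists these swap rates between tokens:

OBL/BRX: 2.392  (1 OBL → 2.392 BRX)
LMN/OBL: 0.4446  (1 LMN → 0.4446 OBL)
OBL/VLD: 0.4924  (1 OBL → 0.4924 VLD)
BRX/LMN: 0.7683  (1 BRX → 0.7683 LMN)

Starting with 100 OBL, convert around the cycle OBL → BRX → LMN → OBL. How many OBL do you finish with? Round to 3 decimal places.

81.707

100 OBL × 2.392 = 239.2 BRX
239.2 BRX × 0.7683 = 183.77736 LMN
183.77736 LMN × 0.4446 = 81.707414256 OBL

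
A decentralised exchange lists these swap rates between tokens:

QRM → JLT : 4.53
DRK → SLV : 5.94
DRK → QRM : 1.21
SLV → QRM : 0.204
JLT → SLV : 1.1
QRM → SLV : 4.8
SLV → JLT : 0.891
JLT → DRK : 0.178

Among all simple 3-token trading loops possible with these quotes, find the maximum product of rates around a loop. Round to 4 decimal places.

JLT→SLV→QRM→JLT: 1.1 × 0.204 × 4.53 = 1.01653
JLT→DRK→QRM→JLT: 0.178 × 1.21 × 4.53 = 0.97567
JLT→DRK→SLV→JLT: 0.178 × 5.94 × 0.891 = 0.94207
Maximum is JLT→SLV→QRM→JLT at 1.0165; arbitrage exists.

1.0165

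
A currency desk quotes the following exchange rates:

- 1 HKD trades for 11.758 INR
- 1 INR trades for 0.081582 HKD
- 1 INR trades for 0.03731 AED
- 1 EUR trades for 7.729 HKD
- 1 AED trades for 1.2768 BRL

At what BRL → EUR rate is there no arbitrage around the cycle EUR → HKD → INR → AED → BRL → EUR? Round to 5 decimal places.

0.23099

Known legs of the cycle: 7.729 × 11.758 × 0.03731 × 1.2768 = 4.329172451787456
For no arbitrage the full-cycle product must be 1, so the missing rate is 1 / 4.329172451787456 ≈ 0.2309910.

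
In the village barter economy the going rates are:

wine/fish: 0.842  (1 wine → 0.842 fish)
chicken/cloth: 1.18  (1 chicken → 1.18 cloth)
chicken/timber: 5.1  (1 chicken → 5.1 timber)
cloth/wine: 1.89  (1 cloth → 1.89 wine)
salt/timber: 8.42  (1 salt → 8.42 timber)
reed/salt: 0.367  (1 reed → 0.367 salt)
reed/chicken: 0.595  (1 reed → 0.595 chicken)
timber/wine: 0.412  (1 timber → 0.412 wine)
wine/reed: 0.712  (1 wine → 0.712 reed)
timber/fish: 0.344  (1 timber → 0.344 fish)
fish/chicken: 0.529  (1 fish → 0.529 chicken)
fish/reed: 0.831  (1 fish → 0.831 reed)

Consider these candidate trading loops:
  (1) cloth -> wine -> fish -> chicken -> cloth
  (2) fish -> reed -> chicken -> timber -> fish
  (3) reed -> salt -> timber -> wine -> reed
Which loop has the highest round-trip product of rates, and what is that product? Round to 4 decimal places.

0.9934

(1) 1.89 × 0.842 × 0.529 × 1.18 = 0.99337
(2) 0.831 × 0.595 × 5.1 × 0.344 = 0.86745
(3) 0.367 × 8.42 × 0.412 × 0.712 = 0.90647
Highest is cycle (1) at 0.9934 (≤1, no arbitrage).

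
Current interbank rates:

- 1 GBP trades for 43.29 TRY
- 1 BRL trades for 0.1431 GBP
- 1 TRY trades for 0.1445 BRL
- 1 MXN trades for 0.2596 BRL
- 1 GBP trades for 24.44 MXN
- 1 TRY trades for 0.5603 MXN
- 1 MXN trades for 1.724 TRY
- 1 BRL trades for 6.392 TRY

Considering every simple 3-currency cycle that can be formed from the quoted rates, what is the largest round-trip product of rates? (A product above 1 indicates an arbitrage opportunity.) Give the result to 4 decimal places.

BRL→TRY→MXN→BRL: 6.392 × 0.5603 × 0.2596 = 0.92974
BRL→GBP→MXN→BRL: 0.1431 × 24.44 × 0.2596 = 0.90792
BRL→GBP→TRY→BRL: 0.1431 × 43.29 × 0.1445 = 0.89515
Maximum is BRL→TRY→MXN→BRL at 0.9297; no arbitrage — every cycle loses value.

0.9297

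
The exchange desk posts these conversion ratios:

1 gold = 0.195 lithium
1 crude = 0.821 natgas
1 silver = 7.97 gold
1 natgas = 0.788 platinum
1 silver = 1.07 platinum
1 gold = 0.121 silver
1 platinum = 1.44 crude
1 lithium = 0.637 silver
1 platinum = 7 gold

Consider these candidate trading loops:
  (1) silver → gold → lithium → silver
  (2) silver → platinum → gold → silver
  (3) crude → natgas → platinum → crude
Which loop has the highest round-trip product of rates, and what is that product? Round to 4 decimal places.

(1) 7.97 × 0.195 × 0.637 = 0.98999
(2) 1.07 × 7 × 0.121 = 0.90629
(3) 0.821 × 0.788 × 1.44 = 0.93161
Highest is cycle (1) at 0.9900 (≤1, no arbitrage).

0.9900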